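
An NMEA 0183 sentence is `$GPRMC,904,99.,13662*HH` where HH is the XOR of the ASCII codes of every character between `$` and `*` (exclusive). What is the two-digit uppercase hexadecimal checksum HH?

44

XOR the ASCII codes of the payload characters:
  'G' = 0x47 → acc = 0x47
  'P' = 0x50 → acc = 0x17
  'R' = 0x52 → acc = 0x45
  'M' = 0x4D → acc = 0x08
  'C' = 0x43 → acc = 0x4B
  ',' = 0x2C → acc = 0x67
  '9' = 0x39 → acc = 0x5E
  '0' = 0x30 → acc = 0x6E
  '4' = 0x34 → acc = 0x5A
  ',' = 0x2C → acc = 0x76
  '9' = 0x39 → acc = 0x4F
  '9' = 0x39 → acc = 0x76
  '.' = 0x2E → acc = 0x58
  ',' = 0x2C → acc = 0x74
  '1' = 0x31 → acc = 0x45
  '3' = 0x33 → acc = 0x76
  '6' = 0x36 → acc = 0x40
  '6' = 0x36 → acc = 0x76
  '2' = 0x32 → acc = 0x44
Checksum = 0x44.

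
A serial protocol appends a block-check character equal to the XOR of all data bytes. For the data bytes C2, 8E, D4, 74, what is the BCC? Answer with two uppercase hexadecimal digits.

EC

XOR the bytes together:
  start with 0xC2
  0xC2 ⊕ 0x8E = 0x4C
  0x4C ⊕ 0xD4 = 0x98
  0x98 ⊕ 0x74 = 0xEC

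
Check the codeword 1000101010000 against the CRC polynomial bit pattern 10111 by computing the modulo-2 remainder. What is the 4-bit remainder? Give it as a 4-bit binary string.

0000

Modulo-2 division of 1000101010000 by 10111:
  pos 0: 10001 XOR 10111 = 00110
  pos 2: 11001 XOR 10111 = 01110
  pos 3: 11100 XOR 10111 = 01011
  pos 4: 10111 XOR 10111 = 00000
Remainder = 0000 (zero — the frame passes the CRC check).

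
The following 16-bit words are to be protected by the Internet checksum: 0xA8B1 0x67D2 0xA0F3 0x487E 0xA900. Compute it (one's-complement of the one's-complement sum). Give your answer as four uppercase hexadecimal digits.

5D09

One's-complement addition (fold any carry out of bit 15 back into bit 0):
  0xA8B1 + 0x67D2 = 0x11083 → wrap carry → 0x1084
  0x1084 + 0xA0F3 = 0x0B177
  0xB177 + 0x487E = 0x0F9F5
  0xF9F5 + 0xA900 = 0x1A2F5 → wrap carry → 0xA2F6
One's-complement sum = 0xA2F6.
Checksum = ~0xA2F6 & 0xFFFF = 0x5D09.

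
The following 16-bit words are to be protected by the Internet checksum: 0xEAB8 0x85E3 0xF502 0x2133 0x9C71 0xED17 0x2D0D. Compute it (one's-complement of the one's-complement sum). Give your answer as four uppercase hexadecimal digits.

C296

One's-complement addition (fold any carry out of bit 15 back into bit 0):
  0xEAB8 + 0x85E3 = 0x1709B → wrap carry → 0x709C
  0x709C + 0xF502 = 0x1659E → wrap carry → 0x659F
  0x659F + 0x2133 = 0x086D2
  0x86D2 + 0x9C71 = 0x12343 → wrap carry → 0x2344
  0x2344 + 0xED17 = 0x1105B → wrap carry → 0x105C
  0x105C + 0x2D0D = 0x03D69
One's-complement sum = 0x3D69.
Checksum = ~0x3D69 & 0xFFFF = 0xC296.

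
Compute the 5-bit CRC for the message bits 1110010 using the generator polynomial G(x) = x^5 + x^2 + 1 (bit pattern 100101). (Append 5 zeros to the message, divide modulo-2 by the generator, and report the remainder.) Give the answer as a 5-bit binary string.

Append 5 zeros: 111001000000. Divide by 100101 (XOR where the leading bit is 1):
  pos 0: 111001 XOR 100101 = 011100
  pos 1: 111000 XOR 100101 = 011101
  pos 2: 111010 XOR 100101 = 011111
  pos 3: 111110 XOR 100101 = 011011
  pos 4: 110110 XOR 100101 = 010011
  pos 5: 100110 XOR 100101 = 000011
Remainder (last 5 bits) = 00110. This is the CRC / FCS.

00110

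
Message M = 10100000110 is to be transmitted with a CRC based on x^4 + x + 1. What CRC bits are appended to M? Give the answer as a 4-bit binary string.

Append 4 zeros: 101000001100000. Divide by 10011 (XOR where the leading bit is 1):
  pos 0: 10100 XOR 10011 = 00111
  pos 2: 11100 XOR 10011 = 01111
  pos 3: 11110 XOR 10011 = 01101
  pos 4: 11011 XOR 10011 = 01000
  pos 5: 10001 XOR 10011 = 00010
  pos 8: 10000 XOR 10011 = 00011
Remainder (last 4 bits) = 1100. This is the CRC / FCS.

1100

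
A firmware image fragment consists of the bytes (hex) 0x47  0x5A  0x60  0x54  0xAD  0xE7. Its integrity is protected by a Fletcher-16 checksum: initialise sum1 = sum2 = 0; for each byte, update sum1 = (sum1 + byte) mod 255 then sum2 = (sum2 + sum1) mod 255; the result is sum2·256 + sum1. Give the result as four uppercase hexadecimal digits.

Running sums (mod 255):
  after byte 0 (0x47): sum1=71, sum2=71
  after byte 1 (0x5A): sum1=161, sum2=232
  after byte 2 (0x60): sum1=2, sum2=234
  after byte 3 (0x54): sum1=86, sum2=65
  after byte 4 (0xAD): sum1=4, sum2=69
  after byte 5 (0xE7): sum1=235, sum2=49
Checksum = sum2·256 + sum1 = 49·256 + 235 = 12779 = 0x31EB.

31EB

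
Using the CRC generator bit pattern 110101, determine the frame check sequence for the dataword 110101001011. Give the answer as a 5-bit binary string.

Append 5 zeros: 11010100101100000. Divide by 110101 (XOR where the leading bit is 1):
  pos 0: 110101 XOR 110101 = 000000
  pos 8: 101100 XOR 110101 = 011001
  pos 9: 110010 XOR 110101 = 000111
Remainder (last 5 bits) = 11100. This is the CRC / FCS.

11100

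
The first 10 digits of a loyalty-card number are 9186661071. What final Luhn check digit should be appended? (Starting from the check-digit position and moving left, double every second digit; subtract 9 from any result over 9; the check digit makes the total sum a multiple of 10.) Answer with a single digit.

Partial digits right→left: 1 7 0 1 6 6 6 8 1 9
Double every second digit counting from the check-digit position (so the 1st, 3rd, 5th, ... of the partial from the right).
  doubled (with −9 where >9): 2 0 3 3 2 → sum 10
  kept as-is: 7 1 6 8 9 → sum 31
Total = 10 + 31 = 41.
Check digit = (10 − (41 mod 10)) mod 10 = 9.

9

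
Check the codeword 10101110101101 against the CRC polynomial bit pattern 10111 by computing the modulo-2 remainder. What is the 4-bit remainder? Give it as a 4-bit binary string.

1000

Modulo-2 division of 10101110101101 by 10111:
  pos 0: 10101 XOR 10111 = 00010
  pos 3: 10110 XOR 10111 = 00001
  pos 7: 11011 XOR 10111 = 01100
  pos 8: 11000 XOR 10111 = 01111
  pos 9: 11111 XOR 10111 = 01000
Remainder = 1000 (nonzero — an error is detected).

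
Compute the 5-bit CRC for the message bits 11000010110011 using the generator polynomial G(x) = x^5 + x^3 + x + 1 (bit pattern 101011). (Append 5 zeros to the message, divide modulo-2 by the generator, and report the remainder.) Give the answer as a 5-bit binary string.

Append 5 zeros: 1100001011001100000. Divide by 101011 (XOR where the leading bit is 1):
  pos 0: 110000 XOR 101011 = 011011
  pos 1: 110111 XOR 101011 = 011100
  pos 2: 111000 XOR 101011 = 010011
  pos 3: 100111 XOR 101011 = 001100
  pos 5: 110010 XOR 101011 = 011001
  pos 6: 110010 XOR 101011 = 011001
  pos 7: 110011 XOR 101011 = 011000
  pos 8: 110001 XOR 101011 = 011010
  pos 9: 110100 XOR 101011 = 011111
  pos 10: 111110 XOR 101011 = 010101
  pos 11: 101010 XOR 101011 = 000001
Remainder (last 5 bits) = 00100. This is the CRC / FCS.

00100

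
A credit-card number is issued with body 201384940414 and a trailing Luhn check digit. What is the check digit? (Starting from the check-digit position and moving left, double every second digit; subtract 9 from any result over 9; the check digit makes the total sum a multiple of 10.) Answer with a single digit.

Partial digits right→left: 4 1 4 0 4 9 4 8 3 1 0 2
Double every second digit counting from the check-digit position (so the 1st, 3rd, 5th, ... of the partial from the right).
  doubled (with −9 where >9): 8 8 8 8 6 0 → sum 38
  kept as-is: 1 0 9 8 1 2 → sum 21
Total = 38 + 21 = 59.
Check digit = (10 − (59 mod 10)) mod 10 = 1.

1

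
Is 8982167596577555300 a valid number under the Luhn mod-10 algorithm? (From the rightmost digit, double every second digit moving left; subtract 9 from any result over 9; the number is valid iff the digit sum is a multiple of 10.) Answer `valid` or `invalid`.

From the right, keep odd positions and double even positions (subtract 9 from any doubled value over 9):
  doubled (positions 2,4,...): 0 1 1 5 3 1 3 4 9 → sum 27
  kept (positions 1,3,...): 0 3 5 7 5 9 7 1 8 8 → sum 53
Total = 80.
80 mod 10 = 0, so the number is valid.

valid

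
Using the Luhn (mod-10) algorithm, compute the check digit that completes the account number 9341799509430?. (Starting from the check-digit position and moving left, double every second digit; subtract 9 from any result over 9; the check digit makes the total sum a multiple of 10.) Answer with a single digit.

1

Partial digits right→left: 0 3 4 9 0 5 9 9 7 1 4 3 9
Double every second digit counting from the check-digit position (so the 1st, 3rd, 5th, ... of the partial from the right).
  doubled (with −9 where >9): 0 8 0 9 5 8 9 → sum 39
  kept as-is: 3 9 5 9 1 3 → sum 30
Total = 39 + 30 = 69.
Check digit = (10 − (69 mod 10)) mod 10 = 1.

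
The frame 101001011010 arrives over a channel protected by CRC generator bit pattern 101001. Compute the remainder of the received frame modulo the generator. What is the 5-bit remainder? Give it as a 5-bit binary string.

Modulo-2 division of 101001011010 by 101001:
  pos 0: 101001 XOR 101001 = 000000
Remainder = 11010 (nonzero — an error is detected).

11010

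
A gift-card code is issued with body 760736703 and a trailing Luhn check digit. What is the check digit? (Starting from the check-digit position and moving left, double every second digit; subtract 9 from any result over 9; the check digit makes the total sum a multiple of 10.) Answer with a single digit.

9

Partial digits right→left: 3 0 7 6 3 7 0 6 7
Double every second digit counting from the check-digit position (so the 1st, 3rd, 5th, ... of the partial from the right).
  doubled (with −9 where >9): 6 5 6 0 5 → sum 22
  kept as-is: 0 6 7 6 → sum 19
Total = 22 + 19 = 41.
Check digit = (10 − (41 mod 10)) mod 10 = 9.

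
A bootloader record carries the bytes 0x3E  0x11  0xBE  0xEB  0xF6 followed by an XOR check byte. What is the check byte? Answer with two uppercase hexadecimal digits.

8C

XOR the bytes together:
  start with 0x3E
  0x3E ⊕ 0x11 = 0x2F
  0x2F ⊕ 0xBE = 0x91
  0x91 ⊕ 0xEB = 0x7A
  0x7A ⊕ 0xF6 = 0x8C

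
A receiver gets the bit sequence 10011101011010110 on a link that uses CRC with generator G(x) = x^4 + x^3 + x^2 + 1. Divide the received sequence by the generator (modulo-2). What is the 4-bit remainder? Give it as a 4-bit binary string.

0000

Modulo-2 division of 10011101011010110 by 11101:
  pos 0: 10011 XOR 11101 = 01110
  pos 1: 11101 XOR 11101 = 00000
  pos 7: 10110 XOR 11101 = 01011
  pos 8: 10111 XOR 11101 = 01010
  pos 9: 10100 XOR 11101 = 01001
  pos 10: 10011 XOR 11101 = 01110
  pos 11: 11101 XOR 11101 = 00000
Remainder = 0000 (zero — the frame passes the CRC check).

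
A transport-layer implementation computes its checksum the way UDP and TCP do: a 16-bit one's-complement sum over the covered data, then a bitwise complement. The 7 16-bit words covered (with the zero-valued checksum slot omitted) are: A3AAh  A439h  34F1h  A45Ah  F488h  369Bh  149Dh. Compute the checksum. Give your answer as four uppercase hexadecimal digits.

9F0E

One's-complement addition (fold any carry out of bit 15 back into bit 0):
  0xA3AA + 0xA439 = 0x147E3 → wrap carry → 0x47E4
  0x47E4 + 0x34F1 = 0x07CD5
  0x7CD5 + 0xA45A = 0x1212F → wrap carry → 0x2130
  0x2130 + 0xF488 = 0x115B8 → wrap carry → 0x15B9
  0x15B9 + 0x369B = 0x04C54
  0x4C54 + 0x149D = 0x060F1
One's-complement sum = 0x60F1.
Checksum = ~0x60F1 & 0xFFFF = 0x9F0E.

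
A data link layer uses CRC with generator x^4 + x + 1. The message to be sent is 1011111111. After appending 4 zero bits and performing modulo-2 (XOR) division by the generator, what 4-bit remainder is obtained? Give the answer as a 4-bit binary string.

Append 4 zeros: 10111111110000. Divide by 10011 (XOR where the leading bit is 1):
  pos 0: 10111 XOR 10011 = 00100
  pos 2: 10011 XOR 10011 = 00000
  pos 7: 11100 XOR 10011 = 01111
  pos 8: 11110 XOR 10011 = 01101
  pos 9: 11010 XOR 10011 = 01001
Remainder (last 4 bits) = 1001. This is the CRC / FCS.

1001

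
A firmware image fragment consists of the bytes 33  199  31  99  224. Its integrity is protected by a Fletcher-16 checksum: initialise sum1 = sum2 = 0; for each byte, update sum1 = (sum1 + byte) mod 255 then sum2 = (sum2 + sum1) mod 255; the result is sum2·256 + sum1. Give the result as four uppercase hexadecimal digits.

Running sums (mod 255):
  after byte 0 (33): sum1=33, sum2=33
  after byte 1 (199): sum1=232, sum2=10
  after byte 2 (31): sum1=8, sum2=18
  after byte 3 (99): sum1=107, sum2=125
  after byte 4 (224): sum1=76, sum2=201
Checksum = sum2·256 + sum1 = 201·256 + 76 = 51532 = 0xC94C.

C94C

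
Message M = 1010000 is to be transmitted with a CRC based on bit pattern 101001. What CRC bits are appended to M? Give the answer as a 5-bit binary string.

10010

Append 5 zeros: 101000000000. Divide by 101001 (XOR where the leading bit is 1):
  pos 0: 101000 XOR 101001 = 000001
  pos 5: 100000 XOR 101001 = 001001
Remainder (last 5 bits) = 10010. This is the CRC / FCS.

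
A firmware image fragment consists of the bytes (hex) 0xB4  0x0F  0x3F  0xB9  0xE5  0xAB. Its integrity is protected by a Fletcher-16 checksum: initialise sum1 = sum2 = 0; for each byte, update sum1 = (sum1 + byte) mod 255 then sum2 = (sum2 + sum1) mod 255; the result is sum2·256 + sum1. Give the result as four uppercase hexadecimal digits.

Running sums (mod 255):
  after byte 0 (0xB4): sum1=180, sum2=180
  after byte 1 (0x0F): sum1=195, sum2=120
  after byte 2 (0x3F): sum1=3, sum2=123
  after byte 3 (0xB9): sum1=188, sum2=56
  after byte 4 (0xE5): sum1=162, sum2=218
  after byte 5 (0xAB): sum1=78, sum2=41
Checksum = sum2·256 + sum1 = 41·256 + 78 = 10574 = 0x294E.

294E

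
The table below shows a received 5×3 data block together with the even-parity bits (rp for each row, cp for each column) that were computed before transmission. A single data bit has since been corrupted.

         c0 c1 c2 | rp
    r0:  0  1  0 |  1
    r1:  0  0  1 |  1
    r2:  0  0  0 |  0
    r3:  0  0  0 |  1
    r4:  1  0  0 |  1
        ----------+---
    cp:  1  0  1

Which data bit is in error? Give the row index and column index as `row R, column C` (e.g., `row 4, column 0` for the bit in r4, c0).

row 3, column 1

Recompute each row's even parity and compare to rp:
  r0: data parity 1, sent rp 1 → ok
  r1: data parity 1, sent rp 1 → ok
  r2: data parity 0, sent rp 0 → ok
  r3: data parity 0, sent rp 1 → mismatch
  r4: data parity 1, sent rp 1 → ok
Recompute each column's even parity and compare to cp:
  c0: data parity 1, sent cp 1 → ok
  c1: data parity 1, sent cp 0 → mismatch
  c2: data parity 1, sent cp 1 → ok
Exactly one row (r3) and one column (c1) fail → the flipped bit is at their intersection.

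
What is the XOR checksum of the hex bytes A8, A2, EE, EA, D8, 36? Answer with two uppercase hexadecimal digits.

XOR the bytes together:
  start with 0xA8
  0xA8 ⊕ 0xA2 = 0x0A
  0x0A ⊕ 0xEE = 0xE4
  0xE4 ⊕ 0xEA = 0x0E
  0x0E ⊕ 0xD8 = 0xD6
  0xD6 ⊕ 0x36 = 0xE0

E0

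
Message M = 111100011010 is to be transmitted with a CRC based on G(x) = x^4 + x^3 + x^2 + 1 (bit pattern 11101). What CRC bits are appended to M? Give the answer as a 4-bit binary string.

Append 4 zeros: 1111000110100000. Divide by 11101 (XOR where the leading bit is 1):
  pos 0: 11110 XOR 11101 = 00011
  pos 3: 11001 XOR 11101 = 00100
  pos 5: 10010 XOR 11101 = 01111
  pos 6: 11111 XOR 11101 = 00010
  pos 9: 10000 XOR 11101 = 01101
  pos 10: 11010 XOR 11101 = 00111
Remainder (last 4 bits) = 1110. This is the CRC / FCS.

1110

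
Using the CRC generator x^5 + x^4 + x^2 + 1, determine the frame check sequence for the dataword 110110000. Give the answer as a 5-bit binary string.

Append 5 zeros: 11011000000000. Divide by 110101 (XOR where the leading bit is 1):
  pos 0: 110110 XOR 110101 = 000011
  pos 4: 110000 XOR 110101 = 000101
  pos 7: 101000 XOR 110101 = 011101
  pos 8: 111010 XOR 110101 = 001111
Remainder (last 5 bits) = 01111. This is the CRC / FCS.

01111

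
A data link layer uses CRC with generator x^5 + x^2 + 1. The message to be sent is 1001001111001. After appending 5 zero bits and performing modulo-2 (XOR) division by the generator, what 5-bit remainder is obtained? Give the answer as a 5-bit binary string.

01010

Append 5 zeros: 100100111100100000. Divide by 100101 (XOR where the leading bit is 1):
  pos 0: 100100 XOR 100101 = 000001
  pos 5: 111110 XOR 100101 = 011011
  pos 6: 110110 XOR 100101 = 010011
  pos 7: 100111 XOR 100101 = 000010
  pos 11: 100000 XOR 100101 = 000101
Remainder (last 5 bits) = 01010. This is the CRC / FCS.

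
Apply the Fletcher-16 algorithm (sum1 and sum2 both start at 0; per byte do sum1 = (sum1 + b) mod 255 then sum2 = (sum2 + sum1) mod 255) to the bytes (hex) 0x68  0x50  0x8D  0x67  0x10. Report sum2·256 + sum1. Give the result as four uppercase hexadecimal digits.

D2BD

Running sums (mod 255):
  after byte 0 (0x68): sum1=104, sum2=104
  after byte 1 (0x50): sum1=184, sum2=33
  after byte 2 (0x8D): sum1=70, sum2=103
  after byte 3 (0x67): sum1=173, sum2=21
  after byte 4 (0x10): sum1=189, sum2=210
Checksum = sum2·256 + sum1 = 210·256 + 189 = 53949 = 0xD2BD.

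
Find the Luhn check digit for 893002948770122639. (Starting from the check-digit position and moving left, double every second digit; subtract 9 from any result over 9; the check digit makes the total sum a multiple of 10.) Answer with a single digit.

7

Partial digits right→left: 9 3 6 2 2 1 0 7 7 8 4 9 2 0 0 3 9 8
Double every second digit counting from the check-digit position (so the 1st, 3rd, 5th, ... of the partial from the right).
  doubled (with −9 where >9): 9 3 4 0 5 8 4 0 9 → sum 42
  kept as-is: 3 2 1 7 8 9 0 3 8 → sum 41
Total = 42 + 41 = 83.
Check digit = (10 − (83 mod 10)) mod 10 = 7.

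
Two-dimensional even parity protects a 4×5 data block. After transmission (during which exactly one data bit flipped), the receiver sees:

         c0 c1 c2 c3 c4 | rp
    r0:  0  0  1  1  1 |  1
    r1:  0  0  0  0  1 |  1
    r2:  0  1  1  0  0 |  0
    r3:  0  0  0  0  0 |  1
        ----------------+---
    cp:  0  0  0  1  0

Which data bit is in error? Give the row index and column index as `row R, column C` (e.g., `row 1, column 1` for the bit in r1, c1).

Recompute each row's even parity and compare to rp:
  r0: data parity 1, sent rp 1 → ok
  r1: data parity 1, sent rp 1 → ok
  r2: data parity 0, sent rp 0 → ok
  r3: data parity 0, sent rp 1 → mismatch
Recompute each column's even parity and compare to cp:
  c0: data parity 0, sent cp 0 → ok
  c1: data parity 1, sent cp 0 → mismatch
  c2: data parity 0, sent cp 0 → ok
  c3: data parity 1, sent cp 1 → ok
  c4: data parity 0, sent cp 0 → ok
Exactly one row (r3) and one column (c1) fail → the flipped bit is at their intersection.

row 3, column 1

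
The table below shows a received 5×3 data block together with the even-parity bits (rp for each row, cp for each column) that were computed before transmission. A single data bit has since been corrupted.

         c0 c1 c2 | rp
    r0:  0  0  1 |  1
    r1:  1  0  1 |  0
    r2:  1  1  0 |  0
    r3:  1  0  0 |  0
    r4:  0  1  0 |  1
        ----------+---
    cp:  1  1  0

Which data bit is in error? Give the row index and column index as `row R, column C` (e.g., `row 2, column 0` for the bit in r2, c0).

row 3, column 1

Recompute each row's even parity and compare to rp:
  r0: data parity 1, sent rp 1 → ok
  r1: data parity 0, sent rp 0 → ok
  r2: data parity 0, sent rp 0 → ok
  r3: data parity 1, sent rp 0 → mismatch
  r4: data parity 1, sent rp 1 → ok
Recompute each column's even parity and compare to cp:
  c0: data parity 1, sent cp 1 → ok
  c1: data parity 0, sent cp 1 → mismatch
  c2: data parity 0, sent cp 0 → ok
Exactly one row (r3) and one column (c1) fail → the flipped bit is at their intersection.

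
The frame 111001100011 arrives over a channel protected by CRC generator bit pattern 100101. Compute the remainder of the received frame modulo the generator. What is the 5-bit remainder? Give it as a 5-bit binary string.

Modulo-2 division of 111001100011 by 100101:
  pos 0: 111001 XOR 100101 = 011100
  pos 1: 111001 XOR 100101 = 011100
  pos 2: 111000 XOR 100101 = 011101
  pos 3: 111010 XOR 100101 = 011111
  pos 4: 111110 XOR 100101 = 011011
  pos 5: 110111 XOR 100101 = 010010
  pos 6: 100101 XOR 100101 = 000000
Remainder = 00000 (zero — the frame passes the CRC check).

00000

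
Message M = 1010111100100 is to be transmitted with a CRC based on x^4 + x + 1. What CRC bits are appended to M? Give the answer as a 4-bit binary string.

1011

Append 4 zeros: 10101111001000000. Divide by 10011 (XOR where the leading bit is 1):
  pos 0: 10101 XOR 10011 = 00110
  pos 2: 11011 XOR 10011 = 01000
  pos 3: 10001 XOR 10011 = 00010
  pos 6: 10001 XOR 10011 = 00010
  pos 9: 10000 XOR 10011 = 00011
  pos 12: 11000 XOR 10011 = 01011
Remainder (last 4 bits) = 1011. This is the CRC / FCS.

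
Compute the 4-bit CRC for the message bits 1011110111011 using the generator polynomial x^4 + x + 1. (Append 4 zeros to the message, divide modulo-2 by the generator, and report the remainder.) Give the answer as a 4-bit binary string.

0110

Append 4 zeros: 10111101110110000. Divide by 10011 (XOR where the leading bit is 1):
  pos 0: 10111 XOR 10011 = 00100
  pos 2: 10010 XOR 10011 = 00001
  pos 6: 11110 XOR 10011 = 01101
  pos 7: 11011 XOR 10011 = 01000
  pos 8: 10001 XOR 10011 = 00010
  pos 11: 10000 XOR 10011 = 00011
Remainder (last 4 bits) = 0110. This is the CRC / FCS.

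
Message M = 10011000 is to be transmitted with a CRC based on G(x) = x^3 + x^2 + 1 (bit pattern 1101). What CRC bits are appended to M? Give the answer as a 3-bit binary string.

Append 3 zeros: 10011000000. Divide by 1101 (XOR where the leading bit is 1):
  pos 0: 1001 XOR 1101 = 0100
  pos 1: 1001 XOR 1101 = 0100
  pos 2: 1000 XOR 1101 = 0101
  pos 3: 1010 XOR 1101 = 0111
  pos 4: 1110 XOR 1101 = 0011
  pos 6: 1100 XOR 1101 = 0001
Remainder (last 3 bits) = 010. This is the CRC / FCS.

010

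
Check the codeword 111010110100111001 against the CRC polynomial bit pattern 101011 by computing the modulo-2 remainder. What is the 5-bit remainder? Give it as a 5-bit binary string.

Modulo-2 division of 111010110100111001 by 101011:
  pos 0: 111010 XOR 101011 = 010001
  pos 1: 100011 XOR 101011 = 001000
  pos 3: 100010 XOR 101011 = 001001
  pos 5: 100110 XOR 101011 = 001101
  pos 7: 110101 XOR 101011 = 011110
  pos 8: 111101 XOR 101011 = 010110
  pos 9: 101101 XOR 101011 = 000110
  pos 12: 110001 XOR 101011 = 011010
Remainder = 11010 (nonzero — an error is detected).

11010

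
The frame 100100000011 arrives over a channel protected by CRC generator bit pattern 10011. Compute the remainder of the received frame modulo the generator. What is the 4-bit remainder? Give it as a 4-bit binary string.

1000

Modulo-2 division of 100100000011 by 10011:
  pos 0: 10010 XOR 10011 = 00001
  pos 4: 10000 XOR 10011 = 00011
  pos 7: 11011 XOR 10011 = 01000
Remainder = 1000 (nonzero — an error is detected).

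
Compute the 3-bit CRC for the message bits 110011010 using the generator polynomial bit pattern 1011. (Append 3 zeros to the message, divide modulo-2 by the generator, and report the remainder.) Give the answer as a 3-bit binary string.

111

Append 3 zeros: 110011010000. Divide by 1011 (XOR where the leading bit is 1):
  pos 0: 1100 XOR 1011 = 0111
  pos 1: 1111 XOR 1011 = 0100
  pos 2: 1001 XOR 1011 = 0010
  pos 4: 1001 XOR 1011 = 0010
  pos 6: 1000 XOR 1011 = 0011
  pos 8: 1100 XOR 1011 = 0111
Remainder (last 3 bits) = 111. This is the CRC / FCS.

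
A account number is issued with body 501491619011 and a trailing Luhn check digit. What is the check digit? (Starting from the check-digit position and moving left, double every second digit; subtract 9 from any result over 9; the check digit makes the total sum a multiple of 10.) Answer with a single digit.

5

Partial digits right→left: 1 1 0 9 1 6 1 9 4 1 0 5
Double every second digit counting from the check-digit position (so the 1st, 3rd, 5th, ... of the partial from the right).
  doubled (with −9 where >9): 2 0 2 2 8 0 → sum 14
  kept as-is: 1 9 6 9 1 5 → sum 31
Total = 14 + 31 = 45.
Check digit = (10 − (45 mod 10)) mod 10 = 5.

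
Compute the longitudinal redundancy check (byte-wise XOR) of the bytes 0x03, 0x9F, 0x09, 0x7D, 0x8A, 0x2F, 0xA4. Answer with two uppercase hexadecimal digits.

E9

XOR the bytes together:
  start with 0x03
  0x03 ⊕ 0x9F = 0x9C
  0x9C ⊕ 0x09 = 0x95
  0x95 ⊕ 0x7D = 0xE8
  0xE8 ⊕ 0x8A = 0x62
  0x62 ⊕ 0x2F = 0x4D
  0x4D ⊕ 0xA4 = 0xE9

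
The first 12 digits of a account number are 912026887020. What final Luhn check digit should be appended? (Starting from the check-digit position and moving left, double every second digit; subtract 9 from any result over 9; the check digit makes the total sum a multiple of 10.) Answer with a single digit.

8

Partial digits right→left: 0 2 0 7 8 8 6 2 0 2 1 9
Double every second digit counting from the check-digit position (so the 1st, 3rd, 5th, ... of the partial from the right).
  doubled (with −9 where >9): 0 0 7 3 0 2 → sum 12
  kept as-is: 2 7 8 2 2 9 → sum 30
Total = 12 + 30 = 42.
Check digit = (10 − (42 mod 10)) mod 10 = 8.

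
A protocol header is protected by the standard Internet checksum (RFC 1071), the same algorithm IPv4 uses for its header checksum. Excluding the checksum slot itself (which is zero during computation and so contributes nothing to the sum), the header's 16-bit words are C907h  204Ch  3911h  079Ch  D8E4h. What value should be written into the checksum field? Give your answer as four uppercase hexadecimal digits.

FD19

One's-complement addition (fold any carry out of bit 15 back into bit 0):
  0xC907 + 0x204C = 0x0E953
  0xE953 + 0x3911 = 0x12264 → wrap carry → 0x2265
  0x2265 + 0x079C = 0x02A01
  0x2A01 + 0xD8E4 = 0x102E5 → wrap carry → 0x02E6
One's-complement sum = 0x02E6.
Checksum = ~0x02E6 & 0xFFFF = 0xFD19.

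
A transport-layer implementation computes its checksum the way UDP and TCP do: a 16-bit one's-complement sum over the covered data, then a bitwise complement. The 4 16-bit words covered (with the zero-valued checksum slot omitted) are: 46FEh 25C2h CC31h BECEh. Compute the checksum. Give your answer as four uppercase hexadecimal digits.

One's-complement addition (fold any carry out of bit 15 back into bit 0):
  0x46FE + 0x25C2 = 0x06CC0
  0x6CC0 + 0xCC31 = 0x138F1 → wrap carry → 0x38F2
  0x38F2 + 0xBECE = 0x0F7C0
One's-complement sum = 0xF7C0.
Checksum = ~0xF7C0 & 0xFFFF = 0x083F.

083F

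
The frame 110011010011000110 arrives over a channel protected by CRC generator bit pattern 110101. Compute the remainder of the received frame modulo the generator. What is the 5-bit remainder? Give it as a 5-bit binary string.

00010

Modulo-2 division of 110011010011000110 by 110101:
  pos 0: 110011 XOR 110101 = 000110
  pos 3: 110010 XOR 110101 = 000111
  pos 6: 111011 XOR 110101 = 001110
  pos 8: 111000 XOR 110101 = 001101
  pos 10: 110101 XOR 110101 = 000000
Remainder = 00010 (nonzero — an error is detected).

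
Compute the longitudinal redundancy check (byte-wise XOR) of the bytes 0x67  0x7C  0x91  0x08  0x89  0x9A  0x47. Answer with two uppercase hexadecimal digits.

D6

XOR the bytes together:
  start with 0x67
  0x67 ⊕ 0x7C = 0x1B
  0x1B ⊕ 0x91 = 0x8A
  0x8A ⊕ 0x08 = 0x82
  0x82 ⊕ 0x89 = 0x0B
  0x0B ⊕ 0x9A = 0x91
  0x91 ⊕ 0x47 = 0xD6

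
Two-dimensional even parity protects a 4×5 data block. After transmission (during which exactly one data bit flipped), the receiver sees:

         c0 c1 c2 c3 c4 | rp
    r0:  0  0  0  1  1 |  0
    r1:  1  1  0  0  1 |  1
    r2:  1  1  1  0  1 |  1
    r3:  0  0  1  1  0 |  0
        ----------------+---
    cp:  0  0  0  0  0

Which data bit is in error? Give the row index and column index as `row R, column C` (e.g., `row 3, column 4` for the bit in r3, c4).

row 2, column 4

Recompute each row's even parity and compare to rp:
  r0: data parity 0, sent rp 0 → ok
  r1: data parity 1, sent rp 1 → ok
  r2: data parity 0, sent rp 1 → mismatch
  r3: data parity 0, sent rp 0 → ok
Recompute each column's even parity and compare to cp:
  c0: data parity 0, sent cp 0 → ok
  c1: data parity 0, sent cp 0 → ok
  c2: data parity 0, sent cp 0 → ok
  c3: data parity 0, sent cp 0 → ok
  c4: data parity 1, sent cp 0 → mismatch
Exactly one row (r2) and one column (c4) fail → the flipped bit is at their intersection.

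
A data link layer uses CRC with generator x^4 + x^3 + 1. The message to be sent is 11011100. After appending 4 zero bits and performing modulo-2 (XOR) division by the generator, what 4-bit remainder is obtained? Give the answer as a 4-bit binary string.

0001

Append 4 zeros: 110111000000. Divide by 11001 (XOR where the leading bit is 1):
  pos 0: 11011 XOR 11001 = 00010
  pos 3: 10100 XOR 11001 = 01101
  pos 4: 11010 XOR 11001 = 00011
  pos 7: 11000 XOR 11001 = 00001
Remainder (last 4 bits) = 0001. This is the CRC / FCS.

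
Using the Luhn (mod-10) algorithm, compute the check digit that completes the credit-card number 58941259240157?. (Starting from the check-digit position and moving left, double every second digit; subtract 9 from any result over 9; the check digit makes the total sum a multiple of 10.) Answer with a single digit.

Partial digits right→left: 7 5 1 0 4 2 9 5 2 1 4 9 8 5
Double every second digit counting from the check-digit position (so the 1st, 3rd, 5th, ... of the partial from the right).
  doubled (with −9 where >9): 5 2 8 9 4 8 7 → sum 43
  kept as-is: 5 0 2 5 1 9 5 → sum 27
Total = 43 + 27 = 70.
Check digit = (10 − (70 mod 10)) mod 10 = 0.

0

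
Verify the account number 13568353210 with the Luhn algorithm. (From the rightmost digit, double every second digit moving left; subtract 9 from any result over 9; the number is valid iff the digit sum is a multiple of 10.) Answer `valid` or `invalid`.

invalid

From the right, keep odd positions and double even positions (subtract 9 from any doubled value over 9):
  doubled (positions 2,4,...): 2 6 6 3 6 → sum 23
  kept (positions 1,3,...): 0 2 5 8 5 1 → sum 21
Total = 44.
44 mod 10 = 4, so the number is invalid.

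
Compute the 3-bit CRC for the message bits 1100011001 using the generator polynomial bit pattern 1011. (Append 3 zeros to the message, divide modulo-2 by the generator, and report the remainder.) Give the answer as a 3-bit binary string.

110

Append 3 zeros: 1100011001000. Divide by 1011 (XOR where the leading bit is 1):
  pos 0: 1100 XOR 1011 = 0111
  pos 1: 1110 XOR 1011 = 0101
  pos 2: 1011 XOR 1011 = 0000
  pos 6: 1001 XOR 1011 = 0010
  pos 8: 1000 XOR 1011 = 0011
Remainder (last 3 bits) = 110. This is the CRC / FCS.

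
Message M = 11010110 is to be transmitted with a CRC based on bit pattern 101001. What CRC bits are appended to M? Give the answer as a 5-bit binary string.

10011

Append 5 zeros: 1101011000000. Divide by 101001 (XOR where the leading bit is 1):
  pos 0: 110101 XOR 101001 = 011100
  pos 1: 111001 XOR 101001 = 010000
  pos 2: 100000 XOR 101001 = 001001
  pos 4: 100100 XOR 101001 = 001101
  pos 6: 110100 XOR 101001 = 011101
  pos 7: 111010 XOR 101001 = 010011
Remainder (last 5 bits) = 10011. This is the CRC / FCS.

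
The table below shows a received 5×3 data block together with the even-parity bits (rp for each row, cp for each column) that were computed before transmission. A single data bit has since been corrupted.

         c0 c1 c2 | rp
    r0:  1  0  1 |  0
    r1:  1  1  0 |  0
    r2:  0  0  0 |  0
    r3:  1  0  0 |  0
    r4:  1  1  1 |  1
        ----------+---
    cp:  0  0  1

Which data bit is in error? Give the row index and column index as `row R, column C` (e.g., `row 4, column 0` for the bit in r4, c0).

row 3, column 2

Recompute each row's even parity and compare to rp:
  r0: data parity 0, sent rp 0 → ok
  r1: data parity 0, sent rp 0 → ok
  r2: data parity 0, sent rp 0 → ok
  r3: data parity 1, sent rp 0 → mismatch
  r4: data parity 1, sent rp 1 → ok
Recompute each column's even parity and compare to cp:
  c0: data parity 0, sent cp 0 → ok
  c1: data parity 0, sent cp 0 → ok
  c2: data parity 0, sent cp 1 → mismatch
Exactly one row (r3) and one column (c2) fail → the flipped bit is at their intersection.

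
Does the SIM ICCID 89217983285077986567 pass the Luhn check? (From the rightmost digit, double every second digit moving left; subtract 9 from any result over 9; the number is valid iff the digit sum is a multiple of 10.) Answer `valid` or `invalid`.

From the right, keep odd positions and double even positions (subtract 9 from any doubled value over 9):
  doubled (positions 2,4,...): 3 3 9 5 1 4 7 5 4 7 → sum 48
  kept (positions 1,3,...): 7 5 8 7 0 8 3 9 1 9 → sum 57
Total = 105.
105 mod 10 = 5, so the number is invalid.

invalid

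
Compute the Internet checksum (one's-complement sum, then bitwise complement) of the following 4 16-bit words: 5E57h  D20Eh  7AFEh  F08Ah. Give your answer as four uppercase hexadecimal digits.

6410

One's-complement addition (fold any carry out of bit 15 back into bit 0):
  0x5E57 + 0xD20E = 0x13065 → wrap carry → 0x3066
  0x3066 + 0x7AFE = 0x0AB64
  0xAB64 + 0xF08A = 0x19BEE → wrap carry → 0x9BEF
One's-complement sum = 0x9BEF.
Checksum = ~0x9BEF & 0xFFFF = 0x6410.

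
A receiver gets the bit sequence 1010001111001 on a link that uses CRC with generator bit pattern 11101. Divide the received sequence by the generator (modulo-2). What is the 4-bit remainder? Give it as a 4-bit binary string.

Modulo-2 division of 1010001111001 by 11101:
  pos 0: 10100 XOR 11101 = 01001
  pos 1: 10010 XOR 11101 = 01111
  pos 2: 11111 XOR 11101 = 00010
  pos 5: 10111 XOR 11101 = 01010
  pos 6: 10100 XOR 11101 = 01001
  pos 7: 10010 XOR 11101 = 01111
  pos 8: 11111 XOR 11101 = 00010
Remainder = 0010 (nonzero — an error is detected).

0010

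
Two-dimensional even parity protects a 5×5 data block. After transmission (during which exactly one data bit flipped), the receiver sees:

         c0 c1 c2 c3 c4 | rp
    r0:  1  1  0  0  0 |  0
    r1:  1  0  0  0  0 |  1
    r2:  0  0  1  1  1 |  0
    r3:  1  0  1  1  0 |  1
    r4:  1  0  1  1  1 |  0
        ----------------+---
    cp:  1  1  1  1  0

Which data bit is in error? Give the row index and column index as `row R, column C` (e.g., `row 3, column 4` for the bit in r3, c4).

Recompute each row's even parity and compare to rp:
  r0: data parity 0, sent rp 0 → ok
  r1: data parity 1, sent rp 1 → ok
  r2: data parity 1, sent rp 0 → mismatch
  r3: data parity 1, sent rp 1 → ok
  r4: data parity 0, sent rp 0 → ok
Recompute each column's even parity and compare to cp:
  c0: data parity 0, sent cp 1 → mismatch
  c1: data parity 1, sent cp 1 → ok
  c2: data parity 1, sent cp 1 → ok
  c3: data parity 1, sent cp 1 → ok
  c4: data parity 0, sent cp 0 → ok
Exactly one row (r2) and one column (c0) fail → the flipped bit is at their intersection.

row 2, column 0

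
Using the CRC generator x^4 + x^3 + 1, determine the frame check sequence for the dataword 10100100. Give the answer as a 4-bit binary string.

0111

Append 4 zeros: 101001000000. Divide by 11001 (XOR where the leading bit is 1):
  pos 0: 10100 XOR 11001 = 01101
  pos 1: 11011 XOR 11001 = 00010
  pos 4: 10000 XOR 11001 = 01001
  pos 5: 10010 XOR 11001 = 01011
  pos 6: 10110 XOR 11001 = 01111
  pos 7: 11110 XOR 11001 = 00111
Remainder (last 4 bits) = 0111. This is the CRC / FCS.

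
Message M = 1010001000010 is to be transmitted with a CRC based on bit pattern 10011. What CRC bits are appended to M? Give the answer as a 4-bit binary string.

Append 4 zeros: 10100010000100000. Divide by 10011 (XOR where the leading bit is 1):
  pos 0: 10100 XOR 10011 = 00111
  pos 2: 11101 XOR 10011 = 01110
  pos 3: 11100 XOR 10011 = 01111
  pos 4: 11110 XOR 10011 = 01101
  pos 5: 11010 XOR 10011 = 01001
  pos 6: 10010 XOR 10011 = 00001
  pos 10: 11000 XOR 10011 = 01011
  pos 11: 10110 XOR 10011 = 00101
Remainder (last 4 bits) = 1010. This is the CRC / FCS.

1010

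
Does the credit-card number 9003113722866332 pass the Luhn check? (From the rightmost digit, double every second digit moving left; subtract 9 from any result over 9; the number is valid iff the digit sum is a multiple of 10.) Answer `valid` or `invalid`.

invalid

From the right, keep odd positions and double even positions (subtract 9 from any doubled value over 9):
  doubled (positions 2,4,...): 6 3 7 4 6 2 0 9 → sum 37
  kept (positions 1,3,...): 2 3 6 2 7 1 3 0 → sum 24
Total = 61.
61 mod 10 = 1, so the number is invalid.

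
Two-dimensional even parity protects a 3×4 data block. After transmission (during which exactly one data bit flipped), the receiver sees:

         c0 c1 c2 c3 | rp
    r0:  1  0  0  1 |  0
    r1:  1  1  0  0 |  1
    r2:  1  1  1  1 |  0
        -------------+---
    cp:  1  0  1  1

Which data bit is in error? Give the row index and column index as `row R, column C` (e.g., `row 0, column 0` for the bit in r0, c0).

Recompute each row's even parity and compare to rp:
  r0: data parity 0, sent rp 0 → ok
  r1: data parity 0, sent rp 1 → mismatch
  r2: data parity 0, sent rp 0 → ok
Recompute each column's even parity and compare to cp:
  c0: data parity 1, sent cp 1 → ok
  c1: data parity 0, sent cp 0 → ok
  c2: data parity 1, sent cp 1 → ok
  c3: data parity 0, sent cp 1 → mismatch
Exactly one row (r1) and one column (c3) fail → the flipped bit is at their intersection.

row 1, column 3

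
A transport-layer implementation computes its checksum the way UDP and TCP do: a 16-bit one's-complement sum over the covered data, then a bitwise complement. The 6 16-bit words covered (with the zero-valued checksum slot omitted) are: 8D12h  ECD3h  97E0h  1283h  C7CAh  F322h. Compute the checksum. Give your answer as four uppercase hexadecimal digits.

20C8

One's-complement addition (fold any carry out of bit 15 back into bit 0):
  0x8D12 + 0xECD3 = 0x179E5 → wrap carry → 0x79E6
  0x79E6 + 0x97E0 = 0x111C6 → wrap carry → 0x11C7
  0x11C7 + 0x1283 = 0x0244A
  0x244A + 0xC7CA = 0x0EC14
  0xEC14 + 0xF322 = 0x1DF36 → wrap carry → 0xDF37
One's-complement sum = 0xDF37.
Checksum = ~0xDF37 & 0xFFFF = 0x20C8.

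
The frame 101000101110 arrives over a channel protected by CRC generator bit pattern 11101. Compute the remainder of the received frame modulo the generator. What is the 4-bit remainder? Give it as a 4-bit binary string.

0000

Modulo-2 division of 101000101110 by 11101:
  pos 0: 10100 XOR 11101 = 01001
  pos 1: 10010 XOR 11101 = 01111
  pos 2: 11111 XOR 11101 = 00010
  pos 5: 10011 XOR 11101 = 01110
  pos 6: 11101 XOR 11101 = 00000
Remainder = 0000 (zero — the frame passes the CRC check).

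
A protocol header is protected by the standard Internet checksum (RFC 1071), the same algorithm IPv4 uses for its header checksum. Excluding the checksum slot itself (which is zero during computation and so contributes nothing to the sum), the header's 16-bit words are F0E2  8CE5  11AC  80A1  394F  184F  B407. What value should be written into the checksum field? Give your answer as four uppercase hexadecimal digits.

One's-complement addition (fold any carry out of bit 15 back into bit 0):
  0xF0E2 + 0x8CE5 = 0x17DC7 → wrap carry → 0x7DC8
  0x7DC8 + 0x11AC = 0x08F74
  0x8F74 + 0x80A1 = 0x11015 → wrap carry → 0x1016
  0x1016 + 0x394F = 0x04965
  0x4965 + 0x184F = 0x061B4
  0x61B4 + 0xB407 = 0x115BB → wrap carry → 0x15BC
One's-complement sum = 0x15BC.
Checksum = ~0x15BC & 0xFFFF = 0xEA43.

EA43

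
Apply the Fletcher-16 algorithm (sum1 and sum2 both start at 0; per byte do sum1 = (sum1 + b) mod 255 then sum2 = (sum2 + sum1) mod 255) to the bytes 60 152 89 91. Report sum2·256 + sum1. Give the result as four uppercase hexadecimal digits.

Running sums (mod 255):
  after byte 0 (60): sum1=60, sum2=60
  after byte 1 (152): sum1=212, sum2=17
  after byte 2 (89): sum1=46, sum2=63
  after byte 3 (91): sum1=137, sum2=200
Checksum = sum2·256 + sum1 = 200·256 + 137 = 51337 = 0xC889.

C889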